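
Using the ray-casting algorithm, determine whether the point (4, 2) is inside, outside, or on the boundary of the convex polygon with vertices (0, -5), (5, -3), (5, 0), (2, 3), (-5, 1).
The point (4, 2) lies strictly outside the polygon

Cast a horizontal ray to the right from the query point and count how many polygon edges it crosses (each edge strictly once or zero times, handled with the usual half-open convention). 
Parity of crossings → even ⇒ outside.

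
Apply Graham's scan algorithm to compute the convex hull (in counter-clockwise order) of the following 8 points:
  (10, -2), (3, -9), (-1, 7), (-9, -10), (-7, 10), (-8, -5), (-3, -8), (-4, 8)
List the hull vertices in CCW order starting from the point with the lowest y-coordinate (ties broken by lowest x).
Hull (CCW) = [(-9, -10), (3, -9), (10, -2), (-1, 7), (-7, 10)]

Graham scan procedure:
  1. Find the pivot p₀ = point with lowest y (tie → lowest x): (-9, -10).
  2. Sort the remaining points by polar angle around p₀.
  3. Walk through sorted points, maintaining a stack; pop the top while the last three entries make a non-left turn (cross product ≤ 0).
  4. Final stack is the convex hull in CCW order: (-9, -10), (3, -9), (10, -2), (-1, 7), (-7, 10).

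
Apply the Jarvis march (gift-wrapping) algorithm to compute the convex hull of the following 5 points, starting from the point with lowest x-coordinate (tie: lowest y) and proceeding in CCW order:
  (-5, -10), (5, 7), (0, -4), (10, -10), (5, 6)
Hull (CCW) = [(-5, -10), (10, -10), (5, 7)]

Jarvis march: at each step, from the current hull vertex p, select the next vertex q as the point such that every other point lies strictly to the left of (or on) the directed line p → q. (Equivalently: for every other point r, the cross product (q − p) × (r − p) ≥ 0.)
Starting point (lowest x, tie lowest y): (-5, -10). Wrap until returning to start. Resulting hull: (-5, -10), (10, -10), (5, 7).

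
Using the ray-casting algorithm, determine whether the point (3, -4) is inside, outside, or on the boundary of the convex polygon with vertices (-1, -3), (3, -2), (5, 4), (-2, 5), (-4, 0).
The point (3, -4) lies strictly outside the polygon

Cast a horizontal ray to the right from the query point and count how many polygon edges it crosses (each edge strictly once or zero times, handled with the usual half-open convention). 
Parity of crossings → even ⇒ outside.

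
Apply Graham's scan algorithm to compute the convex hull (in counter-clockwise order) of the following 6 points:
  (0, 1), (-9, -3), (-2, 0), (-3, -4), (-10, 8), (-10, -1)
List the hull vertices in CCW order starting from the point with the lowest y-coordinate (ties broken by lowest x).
Hull (CCW) = [(-3, -4), (0, 1), (-10, 8), (-10, -1), (-9, -3)]

Graham scan procedure:
  1. Find the pivot p₀ = point with lowest y (tie → lowest x): (-3, -4).
  2. Sort the remaining points by polar angle around p₀.
  3. Walk through sorted points, maintaining a stack; pop the top while the last three entries make a non-left turn (cross product ≤ 0).
  4. Final stack is the convex hull in CCW order: (-3, -4), (0, 1), (-10, 8), (-10, -1), (-9, -3).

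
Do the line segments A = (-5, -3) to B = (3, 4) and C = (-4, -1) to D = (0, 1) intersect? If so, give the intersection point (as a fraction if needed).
Yes; intersection at (-1, 1/2) (t = 1/2 on AB, s = 3/4 on CD)

Parametrize AB as A + t(B − A) = (-5 + 8 t, -3 + 7 t) and CD as C + s(D − C) = (-4 + 4 s, -1 + 2 s). Solve the linear system for (t, s). Determinant = 12 ≠ 0, so a unique intersection of the containing lines exists. Solution: t = 1/2, s = 3/4 — both in [0, 1], so the segments cross. Intersection point: (-1, 1/2).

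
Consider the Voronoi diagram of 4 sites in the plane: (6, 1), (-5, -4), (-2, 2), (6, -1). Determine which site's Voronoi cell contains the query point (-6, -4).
Nearest site = (-5, -4)

The Voronoi cell of site s contains exactly those query points closer to s than to any other site. Compute squared distances from q = (-6, -4) to each site:
  (-5 − -6)² + (-4 − -4)² = 1
  (-2 − -6)² + (2 − -4)² = 52
  (6 − -6)² + (-1 − -4)² = 153
  (6 − -6)² + (1 − -4)² = 169
Minimum is attained by (-5, -4), so q lies in its Voronoi cell.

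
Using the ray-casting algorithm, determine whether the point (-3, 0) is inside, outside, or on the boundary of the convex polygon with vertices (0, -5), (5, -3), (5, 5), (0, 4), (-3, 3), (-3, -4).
The point (-3, 0) lies on the polygon boundary

Boundary check: the query satisfies the collinearity and bounding-box conditions for some polygon edge, so it lies exactly on the boundary.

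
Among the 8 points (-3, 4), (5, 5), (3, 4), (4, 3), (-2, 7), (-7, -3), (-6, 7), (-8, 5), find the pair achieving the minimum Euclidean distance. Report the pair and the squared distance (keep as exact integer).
Pair = ((3, 4), (4, 3)); squared distance = 2

Compute all C(8, 2) = 28 pairwise squared distances (x_i − x_j)² + (y_i − y_j)². The minimum is 2, attained by the pair ((3, 4), (4, 3)).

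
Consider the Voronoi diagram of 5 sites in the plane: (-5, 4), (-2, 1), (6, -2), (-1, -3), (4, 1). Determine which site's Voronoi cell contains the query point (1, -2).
Nearest site = (-1, -3)

The Voronoi cell of site s contains exactly those query points closer to s than to any other site. Compute squared distances from q = (1, -2) to each site:
  (-1 − 1)² + (-3 − -2)² = 5
  (-2 − 1)² + (1 − -2)² = 18
  (4 − 1)² + (1 − -2)² = 18
  (6 − 1)² + (-2 − -2)² = 25
  (-5 − 1)² + (4 − -2)² = 72
Minimum is attained by (-1, -3), so q lies in its Voronoi cell.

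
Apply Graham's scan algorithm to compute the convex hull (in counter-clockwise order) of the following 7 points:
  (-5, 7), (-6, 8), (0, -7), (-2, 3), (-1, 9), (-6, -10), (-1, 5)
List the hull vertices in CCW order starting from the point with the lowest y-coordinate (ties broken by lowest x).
Hull (CCW) = [(-6, -10), (0, -7), (-1, 9), (-6, 8)]

Graham scan procedure:
  1. Find the pivot p₀ = point with lowest y (tie → lowest x): (-6, -10).
  2. Sort the remaining points by polar angle around p₀.
  3. Walk through sorted points, maintaining a stack; pop the top while the last three entries make a non-left turn (cross product ≤ 0).
  4. Final stack is the convex hull in CCW order: (-6, -10), (0, -7), (-1, 9), (-6, 8).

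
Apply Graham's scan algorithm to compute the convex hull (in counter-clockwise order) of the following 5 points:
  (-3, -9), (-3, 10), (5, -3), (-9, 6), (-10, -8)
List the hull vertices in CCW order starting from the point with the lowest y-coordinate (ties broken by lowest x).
Hull (CCW) = [(-3, -9), (5, -3), (-3, 10), (-9, 6), (-10, -8)]

Graham scan procedure:
  1. Find the pivot p₀ = point with lowest y (tie → lowest x): (-3, -9).
  2. Sort the remaining points by polar angle around p₀.
  3. Walk through sorted points, maintaining a stack; pop the top while the last three entries make a non-left turn (cross product ≤ 0).
  4. Final stack is the convex hull in CCW order: (-3, -9), (5, -3), (-3, 10), (-9, 6), (-10, -8).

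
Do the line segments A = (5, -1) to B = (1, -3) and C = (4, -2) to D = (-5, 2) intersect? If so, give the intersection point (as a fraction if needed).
Yes; intersection at (59/17, -30/17) (t = 13/34 on AB, s = 1/17 on CD)

Parametrize AB as A + t(B − A) = (5 + -4 t, -1 + -2 t) and CD as C + s(D − C) = (4 + -9 s, -2 + 4 s). Solve the linear system for (t, s). Determinant = 34 ≠ 0, so a unique intersection of the containing lines exists. Solution: t = 13/34, s = 1/17 — both in [0, 1], so the segments cross. Intersection point: (59/17, -30/17).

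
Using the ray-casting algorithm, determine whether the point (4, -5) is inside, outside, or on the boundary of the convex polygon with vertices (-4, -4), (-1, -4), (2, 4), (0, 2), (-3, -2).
The point (4, -5) lies strictly outside the polygon

Cast a horizontal ray to the right from the query point and count how many polygon edges it crosses (each edge strictly once or zero times, handled with the usual half-open convention). 
Parity of crossings → even ⇒ outside.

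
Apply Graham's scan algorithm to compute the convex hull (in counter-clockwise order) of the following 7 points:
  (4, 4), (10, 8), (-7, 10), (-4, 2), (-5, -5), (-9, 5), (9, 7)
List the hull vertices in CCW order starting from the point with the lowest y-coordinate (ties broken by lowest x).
Hull (CCW) = [(-5, -5), (9, 7), (10, 8), (-7, 10), (-9, 5)]

Graham scan procedure:
  1. Find the pivot p₀ = point with lowest y (tie → lowest x): (-5, -5).
  2. Sort the remaining points by polar angle around p₀.
  3. Walk through sorted points, maintaining a stack; pop the top while the last three entries make a non-left turn (cross product ≤ 0).
  4. Final stack is the convex hull in CCW order: (-5, -5), (9, 7), (10, 8), (-7, 10), (-9, 5).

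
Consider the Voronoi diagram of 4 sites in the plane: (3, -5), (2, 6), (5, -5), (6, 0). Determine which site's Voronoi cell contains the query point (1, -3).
Nearest site = (3, -5)

The Voronoi cell of site s contains exactly those query points closer to s than to any other site. Compute squared distances from q = (1, -3) to each site:
  (3 − 1)² + (-5 − -3)² = 8
  (5 − 1)² + (-5 − -3)² = 20
  (6 − 1)² + (0 − -3)² = 34
  (2 − 1)² + (6 − -3)² = 82
Minimum is attained by (3, -5), so q lies in its Voronoi cell.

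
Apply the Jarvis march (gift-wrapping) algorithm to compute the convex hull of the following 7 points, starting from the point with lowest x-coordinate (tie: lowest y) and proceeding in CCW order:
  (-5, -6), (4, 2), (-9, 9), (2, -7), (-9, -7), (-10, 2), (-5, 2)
Hull (CCW) = [(-10, 2), (-9, -7), (2, -7), (4, 2), (-9, 9)]

Jarvis march: at each step, from the current hull vertex p, select the next vertex q as the point such that every other point lies strictly to the left of (or on) the directed line p → q. (Equivalently: for every other point r, the cross product (q − p) × (r − p) ≥ 0.)
Starting point (lowest x, tie lowest y): (-10, 2). Wrap until returning to start. Resulting hull: (-10, 2), (-9, -7), (2, -7), (4, 2), (-9, 9).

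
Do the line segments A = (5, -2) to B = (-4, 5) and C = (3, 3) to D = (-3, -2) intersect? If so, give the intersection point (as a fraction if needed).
Yes; intersection at (25/29, 106/87) (t = 40/87 on AB, s = 31/87 on CD)

Parametrize AB as A + t(B − A) = (5 + -9 t, -2 + 7 t) and CD as C + s(D − C) = (3 + -6 s, 3 + -5 s). Solve the linear system for (t, s). Determinant = -87 ≠ 0, so a unique intersection of the containing lines exists. Solution: t = 40/87, s = 31/87 — both in [0, 1], so the segments cross. Intersection point: (25/29, 106/87).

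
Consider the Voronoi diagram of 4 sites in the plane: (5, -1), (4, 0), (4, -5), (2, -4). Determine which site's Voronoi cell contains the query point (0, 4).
Nearest site = (4, 0)

The Voronoi cell of site s contains exactly those query points closer to s than to any other site. Compute squared distances from q = (0, 4) to each site:
  (4 − 0)² + (0 − 4)² = 32
  (5 − 0)² + (-1 − 4)² = 50
  (2 − 0)² + (-4 − 4)² = 68
  (4 − 0)² + (-5 − 4)² = 97
Minimum is attained by (4, 0), so q lies in its Voronoi cell.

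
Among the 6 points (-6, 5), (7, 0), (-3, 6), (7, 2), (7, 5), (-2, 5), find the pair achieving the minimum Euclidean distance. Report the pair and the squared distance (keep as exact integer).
Pair = ((-3, 6), (-2, 5)); squared distance = 2

Compute all C(6, 2) = 15 pairwise squared distances (x_i − x_j)² + (y_i − y_j)². The minimum is 2, attained by the pair ((-3, 6), (-2, 5)).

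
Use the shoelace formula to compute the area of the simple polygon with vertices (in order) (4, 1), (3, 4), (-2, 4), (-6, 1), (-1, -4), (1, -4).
Area = 105/2

Shoelace formula: Area = (1/2) |Σ_i (x_i · y_{i+1} − x_{i+1} · y_i)| (indices mod n). Compute each cross term:
  (4)(4) − (3)(1) = 13
  (3)(4) − (-2)(4) = 20
  (-2)(1) − (-6)(4) = 22
  (-6)(-4) − (-1)(1) = 25
  (-1)(-4) − (1)(-4) = 8
  (1)(1) − (4)(-4) = 17
Sum = 105, so (signed) Area = 105/2 = 105/2, |Area| = 105/2.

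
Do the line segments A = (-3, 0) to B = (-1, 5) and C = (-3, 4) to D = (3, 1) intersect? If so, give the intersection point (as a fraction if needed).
Yes; intersection at (-5/3, 10/3) (t = 2/3 on AB, s = 2/9 on CD)

Parametrize AB as A + t(B − A) = (-3 + 2 t, 0 + 5 t) and CD as C + s(D − C) = (-3 + 6 s, 4 + -3 s). Solve the linear system for (t, s). Determinant = 36 ≠ 0, so a unique intersection of the containing lines exists. Solution: t = 2/3, s = 2/9 — both in [0, 1], so the segments cross. Intersection point: (-5/3, 10/3).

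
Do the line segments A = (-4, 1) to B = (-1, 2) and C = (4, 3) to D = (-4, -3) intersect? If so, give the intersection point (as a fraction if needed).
No (intersection of containing lines falls outside at least one segment)

Parametrize and solve: t = 16/5, s = -1/5. At least one of these is outside [0, 1], so the segments do not intersect.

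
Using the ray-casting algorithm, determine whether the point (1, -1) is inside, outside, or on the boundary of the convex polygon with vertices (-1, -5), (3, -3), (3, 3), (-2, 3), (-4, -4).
The point (1, -1) lies strictly inside the polygon

Cast a horizontal ray to the right from the query point and count how many polygon edges it crosses (each edge strictly once or zero times, handled with the usual half-open convention). 
Parity of crossings → odd ⇒ inside.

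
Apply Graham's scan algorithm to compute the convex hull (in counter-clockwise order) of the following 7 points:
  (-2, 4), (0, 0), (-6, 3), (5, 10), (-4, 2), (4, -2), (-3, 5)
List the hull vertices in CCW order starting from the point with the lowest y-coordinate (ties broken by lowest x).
Hull (CCW) = [(4, -2), (5, 10), (-3, 5), (-6, 3)]

Graham scan procedure:
  1. Find the pivot p₀ = point with lowest y (tie → lowest x): (4, -2).
  2. Sort the remaining points by polar angle around p₀.
  3. Walk through sorted points, maintaining a stack; pop the top while the last three entries make a non-left turn (cross product ≤ 0).
  4. Final stack is the convex hull in CCW order: (4, -2), (5, 10), (-3, 5), (-6, 3).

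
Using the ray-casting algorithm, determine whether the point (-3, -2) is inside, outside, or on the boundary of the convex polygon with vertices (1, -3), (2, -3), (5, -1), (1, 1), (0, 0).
The point (-3, -2) lies strictly outside the polygon

Cast a horizontal ray to the right from the query point and count how many polygon edges it crosses (each edge strictly once or zero times, handled with the usual half-open convention). 
Parity of crossings → even ⇒ outside.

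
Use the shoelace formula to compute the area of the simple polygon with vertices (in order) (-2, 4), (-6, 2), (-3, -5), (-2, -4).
Area = 21

Shoelace formula: Area = (1/2) |Σ_i (x_i · y_{i+1} − x_{i+1} · y_i)| (indices mod n). Compute each cross term:
  (-2)(2) − (-6)(4) = 20
  (-6)(-5) − (-3)(2) = 36
  (-3)(-4) − (-2)(-5) = 2
  (-2)(4) − (-2)(-4) = -16
Sum = 42, so (signed) Area = 42/2 = 21, |Area| = 21.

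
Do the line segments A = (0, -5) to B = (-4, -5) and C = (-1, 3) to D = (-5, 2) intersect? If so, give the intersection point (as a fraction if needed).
No (intersection of containing lines falls outside at least one segment)

Parametrize and solve: t = 33/4, s = 8. At least one of these is outside [0, 1], so the segments do not intersect.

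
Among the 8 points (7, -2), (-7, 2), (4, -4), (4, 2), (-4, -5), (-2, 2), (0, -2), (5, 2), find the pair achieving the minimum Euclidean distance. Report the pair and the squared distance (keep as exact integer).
Pair = ((4, 2), (5, 2)); squared distance = 1

Compute all C(8, 2) = 28 pairwise squared distances (x_i − x_j)² + (y_i − y_j)². The minimum is 1, attained by the pair ((4, 2), (5, 2)).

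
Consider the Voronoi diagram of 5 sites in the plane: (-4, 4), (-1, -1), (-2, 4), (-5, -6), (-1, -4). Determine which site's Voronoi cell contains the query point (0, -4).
Nearest site = (-1, -4)

The Voronoi cell of site s contains exactly those query points closer to s than to any other site. Compute squared distances from q = (0, -4) to each site:
  (-1 − 0)² + (-4 − -4)² = 1
  (-1 − 0)² + (-1 − -4)² = 10
  (-5 − 0)² + (-6 − -4)² = 29
  (-2 − 0)² + (4 − -4)² = 68
  (-4 − 0)² + (4 − -4)² = 80
Minimum is attained by (-1, -4), so q lies in its Voronoi cell.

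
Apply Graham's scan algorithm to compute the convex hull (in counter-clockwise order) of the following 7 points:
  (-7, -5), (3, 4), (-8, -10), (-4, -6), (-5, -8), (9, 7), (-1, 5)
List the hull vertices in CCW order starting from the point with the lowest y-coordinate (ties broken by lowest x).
Hull (CCW) = [(-8, -10), (-5, -8), (9, 7), (-1, 5), (-7, -5)]

Graham scan procedure:
  1. Find the pivot p₀ = point with lowest y (tie → lowest x): (-8, -10).
  2. Sort the remaining points by polar angle around p₀.
  3. Walk through sorted points, maintaining a stack; pop the top while the last three entries make a non-left turn (cross product ≤ 0).
  4. Final stack is the convex hull in CCW order: (-8, -10), (-5, -8), (9, 7), (-1, 5), (-7, -5).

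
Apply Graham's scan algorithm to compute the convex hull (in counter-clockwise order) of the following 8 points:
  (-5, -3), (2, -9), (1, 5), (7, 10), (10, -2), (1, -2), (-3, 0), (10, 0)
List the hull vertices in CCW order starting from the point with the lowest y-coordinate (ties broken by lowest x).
Hull (CCW) = [(2, -9), (10, -2), (10, 0), (7, 10), (1, 5), (-3, 0), (-5, -3)]

Graham scan procedure:
  1. Find the pivot p₀ = point with lowest y (tie → lowest x): (2, -9).
  2. Sort the remaining points by polar angle around p₀.
  3. Walk through sorted points, maintaining a stack; pop the top while the last three entries make a non-left turn (cross product ≤ 0).
  4. Final stack is the convex hull in CCW order: (2, -9), (10, -2), (10, 0), (7, 10), (1, 5), (-3, 0), (-5, -3).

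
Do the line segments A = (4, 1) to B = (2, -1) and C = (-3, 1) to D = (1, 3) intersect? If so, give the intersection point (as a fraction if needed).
No (intersection of containing lines falls outside at least one segment)

Parametrize and solve: t = -7/2, s = 7/2. At least one of these is outside [0, 1], so the segments do not intersect.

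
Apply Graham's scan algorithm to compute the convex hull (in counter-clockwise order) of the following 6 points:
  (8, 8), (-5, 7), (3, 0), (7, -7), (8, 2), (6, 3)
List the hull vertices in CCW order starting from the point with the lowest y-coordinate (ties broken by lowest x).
Hull (CCW) = [(7, -7), (8, 2), (8, 8), (-5, 7)]

Graham scan procedure:
  1. Find the pivot p₀ = point with lowest y (tie → lowest x): (7, -7).
  2. Sort the remaining points by polar angle around p₀.
  3. Walk through sorted points, maintaining a stack; pop the top while the last three entries make a non-left turn (cross product ≤ 0).
  4. Final stack is the convex hull in CCW order: (7, -7), (8, 2), (8, 8), (-5, 7).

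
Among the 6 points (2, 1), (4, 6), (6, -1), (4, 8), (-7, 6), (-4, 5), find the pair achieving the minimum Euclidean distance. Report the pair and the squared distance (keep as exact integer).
Pair = ((4, 6), (4, 8)); squared distance = 4

Compute all C(6, 2) = 15 pairwise squared distances (x_i − x_j)² + (y_i − y_j)². The minimum is 4, attained by the pair ((4, 6), (4, 8)).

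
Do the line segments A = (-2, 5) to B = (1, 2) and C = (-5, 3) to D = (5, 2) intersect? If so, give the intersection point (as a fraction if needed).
Yes; intersection at (5/9, 22/9) (t = 23/27 on AB, s = 5/9 on CD)

Parametrize AB as A + t(B − A) = (-2 + 3 t, 5 + -3 t) and CD as C + s(D − C) = (-5 + 10 s, 3 + -1 s). Solve the linear system for (t, s). Determinant = -27 ≠ 0, so a unique intersection of the containing lines exists. Solution: t = 23/27, s = 5/9 — both in [0, 1], so the segments cross. Intersection point: (5/9, 22/9).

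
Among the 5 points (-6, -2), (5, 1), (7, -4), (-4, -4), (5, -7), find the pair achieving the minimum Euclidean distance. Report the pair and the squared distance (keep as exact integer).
Pair = ((-6, -2), (-4, -4)); squared distance = 8

Compute all C(5, 2) = 10 pairwise squared distances (x_i − x_j)² + (y_i − y_j)². The minimum is 8, attained by the pair ((-6, -2), (-4, -4)).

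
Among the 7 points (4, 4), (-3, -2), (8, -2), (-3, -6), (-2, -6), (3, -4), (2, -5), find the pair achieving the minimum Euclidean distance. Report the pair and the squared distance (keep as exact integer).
Pair = ((-3, -6), (-2, -6)); squared distance = 1

Compute all C(7, 2) = 21 pairwise squared distances (x_i − x_j)² + (y_i − y_j)². The minimum is 1, attained by the pair ((-3, -6), (-2, -6)).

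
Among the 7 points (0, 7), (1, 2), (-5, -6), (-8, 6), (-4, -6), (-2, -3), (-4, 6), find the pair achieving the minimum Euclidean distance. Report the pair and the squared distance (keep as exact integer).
Pair = ((-5, -6), (-4, -6)); squared distance = 1

Compute all C(7, 2) = 21 pairwise squared distances (x_i − x_j)² + (y_i − y_j)². The minimum is 1, attained by the pair ((-5, -6), (-4, -6)).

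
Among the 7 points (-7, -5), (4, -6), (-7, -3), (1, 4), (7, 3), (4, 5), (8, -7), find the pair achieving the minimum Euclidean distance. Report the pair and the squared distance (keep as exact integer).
Pair = ((-7, -5), (-7, -3)); squared distance = 4

Compute all C(7, 2) = 21 pairwise squared distances (x_i − x_j)² + (y_i − y_j)². The minimum is 4, attained by the pair ((-7, -5), (-7, -3)).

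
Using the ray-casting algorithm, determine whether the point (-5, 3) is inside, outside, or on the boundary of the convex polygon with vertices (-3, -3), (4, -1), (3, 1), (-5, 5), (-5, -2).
The point (-5, 3) lies on the polygon boundary

Boundary check: the query satisfies the collinearity and bounding-box conditions for some polygon edge, so it lies exactly on the boundary.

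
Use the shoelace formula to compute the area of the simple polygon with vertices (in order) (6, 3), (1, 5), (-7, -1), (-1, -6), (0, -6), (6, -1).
Area = 84

Shoelace formula: Area = (1/2) |Σ_i (x_i · y_{i+1} − x_{i+1} · y_i)| (indices mod n). Compute each cross term:
  (6)(5) − (1)(3) = 27
  (1)(-1) − (-7)(5) = 34
  (-7)(-6) − (-1)(-1) = 41
  (-1)(-6) − (0)(-6) = 6
  (0)(-1) − (6)(-6) = 36
  (6)(3) − (6)(-1) = 24
Sum = 168, so (signed) Area = 168/2 = 84, |Area| = 84.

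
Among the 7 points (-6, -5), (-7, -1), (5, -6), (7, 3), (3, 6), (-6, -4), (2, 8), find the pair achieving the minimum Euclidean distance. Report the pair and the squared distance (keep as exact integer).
Pair = ((-6, -5), (-6, -4)); squared distance = 1

Compute all C(7, 2) = 21 pairwise squared distances (x_i − x_j)² + (y_i − y_j)². The minimum is 1, attained by the pair ((-6, -5), (-6, -4)).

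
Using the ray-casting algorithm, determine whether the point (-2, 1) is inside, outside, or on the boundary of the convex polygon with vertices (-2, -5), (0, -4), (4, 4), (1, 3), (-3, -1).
The point (-2, 1) lies strictly outside the polygon

Cast a horizontal ray to the right from the query point and count how many polygon edges it crosses (each edge strictly once or zero times, handled with the usual half-open convention). 
Parity of crossings → even ⇒ outside.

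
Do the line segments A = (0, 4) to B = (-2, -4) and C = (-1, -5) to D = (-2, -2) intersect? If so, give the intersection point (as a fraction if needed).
Yes; intersection at (-12/7, -20/7) (t = 6/7 on AB, s = 5/7 on CD)

Parametrize AB as A + t(B − A) = (0 + -2 t, 4 + -8 t) and CD as C + s(D − C) = (-1 + -1 s, -5 + 3 s). Solve the linear system for (t, s). Determinant = 14 ≠ 0, so a unique intersection of the containing lines exists. Solution: t = 6/7, s = 5/7 — both in [0, 1], so the segments cross. Intersection point: (-12/7, -20/7).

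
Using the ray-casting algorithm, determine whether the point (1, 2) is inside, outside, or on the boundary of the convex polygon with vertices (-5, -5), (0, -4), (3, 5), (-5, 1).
The point (1, 2) lies strictly inside the polygon

Cast a horizontal ray to the right from the query point and count how many polygon edges it crosses (each edge strictly once or zero times, handled with the usual half-open convention). 
Parity of crossings → odd ⇒ inside.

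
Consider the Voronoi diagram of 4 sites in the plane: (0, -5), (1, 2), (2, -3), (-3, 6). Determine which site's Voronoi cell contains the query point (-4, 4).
Nearest site = (-3, 6)

The Voronoi cell of site s contains exactly those query points closer to s than to any other site. Compute squared distances from q = (-4, 4) to each site:
  (-3 − -4)² + (6 − 4)² = 5
  (1 − -4)² + (2 − 4)² = 29
  (2 − -4)² + (-3 − 4)² = 85
  (0 − -4)² + (-5 − 4)² = 97
Minimum is attained by (-3, 6), so q lies in its Voronoi cell.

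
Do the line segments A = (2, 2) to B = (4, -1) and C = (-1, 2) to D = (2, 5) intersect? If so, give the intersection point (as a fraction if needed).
No (intersection of containing lines falls outside at least one segment)

Parametrize and solve: t = -3/5, s = 3/5. At least one of these is outside [0, 1], so the segments do not intersect.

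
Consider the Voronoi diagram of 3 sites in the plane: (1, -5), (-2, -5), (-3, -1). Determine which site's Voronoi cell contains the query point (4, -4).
Nearest site = (1, -5)

The Voronoi cell of site s contains exactly those query points closer to s than to any other site. Compute squared distances from q = (4, -4) to each site:
  (1 − 4)² + (-5 − -4)² = 10
  (-2 − 4)² + (-5 − -4)² = 37
  (-3 − 4)² + (-1 − -4)² = 58
Minimum is attained by (1, -5), so q lies in its Voronoi cell.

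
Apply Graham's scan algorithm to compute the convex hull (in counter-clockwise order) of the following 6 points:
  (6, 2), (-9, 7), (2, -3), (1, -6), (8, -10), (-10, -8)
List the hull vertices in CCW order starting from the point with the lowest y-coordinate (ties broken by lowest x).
Hull (CCW) = [(8, -10), (6, 2), (-9, 7), (-10, -8)]

Graham scan procedure:
  1. Find the pivot p₀ = point with lowest y (tie → lowest x): (8, -10).
  2. Sort the remaining points by polar angle around p₀.
  3. Walk through sorted points, maintaining a stack; pop the top while the last three entries make a non-left turn (cross product ≤ 0).
  4. Final stack is the convex hull in CCW order: (8, -10), (6, 2), (-9, 7), (-10, -8).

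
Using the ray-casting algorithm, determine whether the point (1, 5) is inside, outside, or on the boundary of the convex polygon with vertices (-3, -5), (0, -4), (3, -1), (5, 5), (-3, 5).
The point (1, 5) lies on the polygon boundary

Boundary check: the query satisfies the collinearity and bounding-box conditions for some polygon edge, so it lies exactly on the boundary.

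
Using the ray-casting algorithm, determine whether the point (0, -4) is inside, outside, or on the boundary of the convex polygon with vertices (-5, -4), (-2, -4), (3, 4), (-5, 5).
The point (0, -4) lies strictly outside the polygon

Cast a horizontal ray to the right from the query point and count how many polygon edges it crosses (each edge strictly once or zero times, handled with the usual half-open convention). 
Parity of crossings → even ⇒ outside.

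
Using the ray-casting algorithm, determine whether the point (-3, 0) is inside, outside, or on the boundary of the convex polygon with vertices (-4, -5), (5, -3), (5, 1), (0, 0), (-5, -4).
The point (-3, 0) lies strictly outside the polygon

Cast a horizontal ray to the right from the query point and count how many polygon edges it crosses (each edge strictly once or zero times, handled with the usual half-open convention). 
Parity of crossings → even ⇒ outside.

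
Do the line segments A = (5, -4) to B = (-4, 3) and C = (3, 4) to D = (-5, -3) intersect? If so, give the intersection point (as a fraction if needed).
Yes; intersection at (-107/119, 10/17) (t = 78/119 on AB, s = 58/119 on CD)

Parametrize AB as A + t(B − A) = (5 + -9 t, -4 + 7 t) and CD as C + s(D − C) = (3 + -8 s, 4 + -7 s). Solve the linear system for (t, s). Determinant = -119 ≠ 0, so a unique intersection of the containing lines exists. Solution: t = 78/119, s = 58/119 — both in [0, 1], so the segments cross. Intersection point: (-107/119, 10/17).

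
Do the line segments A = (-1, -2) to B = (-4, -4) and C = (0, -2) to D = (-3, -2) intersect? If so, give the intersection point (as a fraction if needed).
Yes; intersection at (-1, -2) (t = 0 on AB, s = 1/3 on CD)

Parametrize AB as A + t(B − A) = (-1 + -3 t, -2 + -2 t) and CD as C + s(D − C) = (0 + -3 s, -2 + 0 s). Solve the linear system for (t, s). Determinant = 6 ≠ 0, so a unique intersection of the containing lines exists. Solution: t = 0, s = 1/3 — both in [0, 1], so the segments cross. Intersection point: (-1, -2).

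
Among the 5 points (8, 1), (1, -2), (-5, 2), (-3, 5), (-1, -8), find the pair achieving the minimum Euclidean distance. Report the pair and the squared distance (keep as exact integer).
Pair = ((-5, 2), (-3, 5)); squared distance = 13

Compute all C(5, 2) = 10 pairwise squared distances (x_i − x_j)² + (y_i − y_j)². The minimum is 13, attained by the pair ((-5, 2), (-3, 5)).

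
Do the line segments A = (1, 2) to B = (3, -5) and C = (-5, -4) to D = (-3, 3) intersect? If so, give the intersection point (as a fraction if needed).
No (intersection of containing lines falls outside at least one segment)

Parametrize and solve: t = -15/14, s = 27/14. At least one of these is outside [0, 1], so the segments do not intersect.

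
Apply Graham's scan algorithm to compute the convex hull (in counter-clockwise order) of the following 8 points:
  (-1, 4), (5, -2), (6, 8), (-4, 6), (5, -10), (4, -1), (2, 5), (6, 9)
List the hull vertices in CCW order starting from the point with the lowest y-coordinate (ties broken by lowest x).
Hull (CCW) = [(5, -10), (6, 8), (6, 9), (-4, 6)]

Graham scan procedure:
  1. Find the pivot p₀ = point with lowest y (tie → lowest x): (5, -10).
  2. Sort the remaining points by polar angle around p₀.
  3. Walk through sorted points, maintaining a stack; pop the top while the last three entries make a non-left turn (cross product ≤ 0).
  4. Final stack is the convex hull in CCW order: (5, -10), (6, 8), (6, 9), (-4, 6).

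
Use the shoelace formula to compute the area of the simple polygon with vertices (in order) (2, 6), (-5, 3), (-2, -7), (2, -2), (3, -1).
Area = 119/2

Shoelace formula: Area = (1/2) |Σ_i (x_i · y_{i+1} − x_{i+1} · y_i)| (indices mod n). Compute each cross term:
  (2)(3) − (-5)(6) = 36
  (-5)(-7) − (-2)(3) = 41
  (-2)(-2) − (2)(-7) = 18
  (2)(-1) − (3)(-2) = 4
  (3)(6) − (2)(-1) = 20
Sum = 119, so (signed) Area = 119/2 = 119/2, |Area| = 119/2.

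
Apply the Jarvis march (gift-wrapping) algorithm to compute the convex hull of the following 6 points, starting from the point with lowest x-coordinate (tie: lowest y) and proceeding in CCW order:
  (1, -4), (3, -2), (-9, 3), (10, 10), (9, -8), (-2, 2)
Hull (CCW) = [(-9, 3), (1, -4), (9, -8), (10, 10)]

Jarvis march: at each step, from the current hull vertex p, select the next vertex q as the point such that every other point lies strictly to the left of (or on) the directed line p → q. (Equivalently: for every other point r, the cross product (q − p) × (r − p) ≥ 0.)
Starting point (lowest x, tie lowest y): (-9, 3). Wrap until returning to start. Resulting hull: (-9, 3), (1, -4), (9, -8), (10, 10).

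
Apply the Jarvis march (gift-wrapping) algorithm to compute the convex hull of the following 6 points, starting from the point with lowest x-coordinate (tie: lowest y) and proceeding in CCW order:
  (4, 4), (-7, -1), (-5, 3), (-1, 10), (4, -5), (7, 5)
Hull (CCW) = [(-7, -1), (4, -5), (7, 5), (-1, 10), (-5, 3)]

Jarvis march: at each step, from the current hull vertex p, select the next vertex q as the point such that every other point lies strictly to the left of (or on) the directed line p → q. (Equivalently: for every other point r, the cross product (q − p) × (r − p) ≥ 0.)
Starting point (lowest x, tie lowest y): (-7, -1). Wrap until returning to start. Resulting hull: (-7, -1), (4, -5), (7, 5), (-1, 10), (-5, 3).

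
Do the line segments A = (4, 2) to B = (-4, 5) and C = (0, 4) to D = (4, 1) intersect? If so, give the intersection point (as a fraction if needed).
Yes; intersection at (4/3, 3) (t = 1/3 on AB, s = 1/3 on CD)

Parametrize AB as A + t(B − A) = (4 + -8 t, 2 + 3 t) and CD as C + s(D − C) = (0 + 4 s, 4 + -3 s). Solve the linear system for (t, s). Determinant = -12 ≠ 0, so a unique intersection of the containing lines exists. Solution: t = 1/3, s = 1/3 — both in [0, 1], so the segments cross. Intersection point: (4/3, 3).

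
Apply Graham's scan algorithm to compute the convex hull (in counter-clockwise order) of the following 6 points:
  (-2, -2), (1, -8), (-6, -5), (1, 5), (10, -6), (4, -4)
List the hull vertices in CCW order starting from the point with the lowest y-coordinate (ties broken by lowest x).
Hull (CCW) = [(1, -8), (10, -6), (1, 5), (-6, -5)]

Graham scan procedure:
  1. Find the pivot p₀ = point with lowest y (tie → lowest x): (1, -8).
  2. Sort the remaining points by polar angle around p₀.
  3. Walk through sorted points, maintaining a stack; pop the top while the last three entries make a non-left turn (cross product ≤ 0).
  4. Final stack is the convex hull in CCW order: (1, -8), (10, -6), (1, 5), (-6, -5).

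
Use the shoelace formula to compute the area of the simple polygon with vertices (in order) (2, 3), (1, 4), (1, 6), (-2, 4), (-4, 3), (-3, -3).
Area = 51/2

Shoelace formula: Area = (1/2) |Σ_i (x_i · y_{i+1} − x_{i+1} · y_i)| (indices mod n). Compute each cross term:
  (2)(4) − (1)(3) = 5
  (1)(6) − (1)(4) = 2
  (1)(4) − (-2)(6) = 16
  (-2)(3) − (-4)(4) = 10
  (-4)(-3) − (-3)(3) = 21
  (-3)(3) − (2)(-3) = -3
Sum = 51, so (signed) Area = 51/2 = 51/2, |Area| = 51/2.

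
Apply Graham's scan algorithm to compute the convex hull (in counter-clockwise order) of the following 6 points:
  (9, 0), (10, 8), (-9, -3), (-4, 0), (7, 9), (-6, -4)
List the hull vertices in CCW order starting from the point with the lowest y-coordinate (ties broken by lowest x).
Hull (CCW) = [(-6, -4), (9, 0), (10, 8), (7, 9), (-9, -3)]

Graham scan procedure:
  1. Find the pivot p₀ = point with lowest y (tie → lowest x): (-6, -4).
  2. Sort the remaining points by polar angle around p₀.
  3. Walk through sorted points, maintaining a stack; pop the top while the last three entries make a non-left turn (cross product ≤ 0).
  4. Final stack is the convex hull in CCW order: (-6, -4), (9, 0), (10, 8), (7, 9), (-9, -3).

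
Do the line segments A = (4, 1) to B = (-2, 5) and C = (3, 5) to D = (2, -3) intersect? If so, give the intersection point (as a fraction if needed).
Yes; intersection at (34/13, 25/13) (t = 3/13 on AB, s = 5/13 on CD)

Parametrize AB as A + t(B − A) = (4 + -6 t, 1 + 4 t) and CD as C + s(D − C) = (3 + -1 s, 5 + -8 s). Solve the linear system for (t, s). Determinant = -52 ≠ 0, so a unique intersection of the containing lines exists. Solution: t = 3/13, s = 5/13 — both in [0, 1], so the segments cross. Intersection point: (34/13, 25/13).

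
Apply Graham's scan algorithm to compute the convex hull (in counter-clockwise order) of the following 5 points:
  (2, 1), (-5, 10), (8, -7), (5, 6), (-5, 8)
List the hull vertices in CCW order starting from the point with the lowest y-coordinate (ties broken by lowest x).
Hull (CCW) = [(8, -7), (5, 6), (-5, 10), (-5, 8)]

Graham scan procedure:
  1. Find the pivot p₀ = point with lowest y (tie → lowest x): (8, -7).
  2. Sort the remaining points by polar angle around p₀.
  3. Walk through sorted points, maintaining a stack; pop the top while the last three entries make a non-left turn (cross product ≤ 0).
  4. Final stack is the convex hull in CCW order: (8, -7), (5, 6), (-5, 10), (-5, 8).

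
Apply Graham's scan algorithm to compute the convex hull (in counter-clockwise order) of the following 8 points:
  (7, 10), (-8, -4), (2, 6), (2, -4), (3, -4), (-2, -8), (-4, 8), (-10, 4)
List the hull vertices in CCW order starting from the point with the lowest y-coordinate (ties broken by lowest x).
Hull (CCW) = [(-2, -8), (3, -4), (7, 10), (-4, 8), (-10, 4), (-8, -4)]

Graham scan procedure:
  1. Find the pivot p₀ = point with lowest y (tie → lowest x): (-2, -8).
  2. Sort the remaining points by polar angle around p₀.
  3. Walk through sorted points, maintaining a stack; pop the top while the last three entries make a non-left turn (cross product ≤ 0).
  4. Final stack is the convex hull in CCW order: (-2, -8), (3, -4), (7, 10), (-4, 8), (-10, 4), (-8, -4).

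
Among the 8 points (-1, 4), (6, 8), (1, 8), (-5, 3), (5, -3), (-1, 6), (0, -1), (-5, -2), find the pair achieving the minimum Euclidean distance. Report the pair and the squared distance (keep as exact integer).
Pair = ((-1, 4), (-1, 6)); squared distance = 4

Compute all C(8, 2) = 28 pairwise squared distances (x_i − x_j)² + (y_i − y_j)². The minimum is 4, attained by the pair ((-1, 4), (-1, 6)).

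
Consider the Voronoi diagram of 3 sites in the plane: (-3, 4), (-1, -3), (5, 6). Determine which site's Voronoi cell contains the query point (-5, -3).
Nearest site = (-1, -3)

The Voronoi cell of site s contains exactly those query points closer to s than to any other site. Compute squared distances from q = (-5, -3) to each site:
  (-1 − -5)² + (-3 − -3)² = 16
  (-3 − -5)² + (4 − -3)² = 53
  (5 − -5)² + (6 − -3)² = 181
Minimum is attained by (-1, -3), so q lies in its Voronoi cell.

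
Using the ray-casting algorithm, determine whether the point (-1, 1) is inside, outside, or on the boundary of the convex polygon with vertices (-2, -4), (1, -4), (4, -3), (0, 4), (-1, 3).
The point (-1, 1) lies strictly inside the polygon

Cast a horizontal ray to the right from the query point and count how many polygon edges it crosses (each edge strictly once or zero times, handled with the usual half-open convention). 
Parity of crossings → odd ⇒ inside.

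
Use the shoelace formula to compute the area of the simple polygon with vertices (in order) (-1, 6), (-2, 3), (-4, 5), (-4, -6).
Area = 25/2

Shoelace formula: Area = (1/2) |Σ_i (x_i · y_{i+1} − x_{i+1} · y_i)| (indices mod n). Compute each cross term:
  (-1)(3) − (-2)(6) = 9
  (-2)(5) − (-4)(3) = 2
  (-4)(-6) − (-4)(5) = 44
  (-4)(6) − (-1)(-6) = -30
Sum = 25, so (signed) Area = 25/2 = 25/2, |Area| = 25/2.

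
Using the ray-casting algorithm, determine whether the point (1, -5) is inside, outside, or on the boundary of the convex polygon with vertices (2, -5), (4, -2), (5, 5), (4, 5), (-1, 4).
The point (1, -5) lies strictly outside the polygon

Cast a horizontal ray to the right from the query point and count how many polygon edges it crosses (each edge strictly once or zero times, handled with the usual half-open convention). 
Parity of crossings → even ⇒ outside.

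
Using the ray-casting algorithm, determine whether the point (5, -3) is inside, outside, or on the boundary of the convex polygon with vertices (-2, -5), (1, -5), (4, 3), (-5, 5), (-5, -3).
The point (5, -3) lies strictly outside the polygon

Cast a horizontal ray to the right from the query point and count how many polygon edges it crosses (each edge strictly once or zero times, handled with the usual half-open convention). 
Parity of crossings → even ⇒ outside.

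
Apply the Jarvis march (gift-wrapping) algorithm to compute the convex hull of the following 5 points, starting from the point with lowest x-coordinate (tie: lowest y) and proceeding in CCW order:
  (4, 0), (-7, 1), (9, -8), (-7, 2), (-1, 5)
Hull (CCW) = [(-7, 1), (9, -8), (4, 0), (-1, 5), (-7, 2)]

Jarvis march: at each step, from the current hull vertex p, select the next vertex q as the point such that every other point lies strictly to the left of (or on) the directed line p → q. (Equivalently: for every other point r, the cross product (q − p) × (r − p) ≥ 0.)
Starting point (lowest x, tie lowest y): (-7, 1). Wrap until returning to start. Resulting hull: (-7, 1), (9, -8), (4, 0), (-1, 5), (-7, 2).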